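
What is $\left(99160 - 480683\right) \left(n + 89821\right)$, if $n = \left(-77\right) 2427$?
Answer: $37029859334$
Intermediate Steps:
$n = -186879$
$\left(99160 - 480683\right) \left(n + 89821\right) = \left(99160 - 480683\right) \left(-186879 + 89821\right) = \left(-381523\right) \left(-97058\right) = 37029859334$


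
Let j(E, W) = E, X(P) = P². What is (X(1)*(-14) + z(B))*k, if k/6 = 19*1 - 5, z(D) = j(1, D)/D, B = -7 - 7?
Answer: -1182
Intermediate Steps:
B = -14
z(D) = 1/D
k = 84 (k = 6*(19*1 - 5) = 6*(19 - 5) = 6*14 = 84)
(X(1)*(-14) + z(B))*k = (1²*(-14) + 1/(-14))*84 = (1*(-14) - 1/14)*84 = (-14 - 1/14)*84 = -197/14*84 = -1182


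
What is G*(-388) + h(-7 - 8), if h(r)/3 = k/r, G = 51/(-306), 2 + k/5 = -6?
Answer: 218/3 ≈ 72.667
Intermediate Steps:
k = -40 (k = -10 + 5*(-6) = -10 - 30 = -40)
G = -⅙ (G = 51*(-1/306) = -⅙ ≈ -0.16667)
h(r) = -120/r (h(r) = 3*(-40/r) = -120/r)
G*(-388) + h(-7 - 8) = -⅙*(-388) - 120/(-7 - 8) = 194/3 - 120/(-15) = 194/3 - 120*(-1/15) = 194/3 + 8 = 218/3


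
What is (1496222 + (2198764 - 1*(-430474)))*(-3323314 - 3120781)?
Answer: -26584856158700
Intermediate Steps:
(1496222 + (2198764 - 1*(-430474)))*(-3323314 - 3120781) = (1496222 + (2198764 + 430474))*(-6444095) = (1496222 + 2629238)*(-6444095) = 4125460*(-6444095) = -26584856158700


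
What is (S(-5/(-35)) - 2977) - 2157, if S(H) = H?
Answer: -35937/7 ≈ -5133.9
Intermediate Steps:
(S(-5/(-35)) - 2977) - 2157 = (-5/(-35) - 2977) - 2157 = (-5*(-1/35) - 2977) - 2157 = (⅐ - 2977) - 2157 = -20838/7 - 2157 = -35937/7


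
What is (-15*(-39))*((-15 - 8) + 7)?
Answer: -9360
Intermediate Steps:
(-15*(-39))*((-15 - 8) + 7) = 585*(-23 + 7) = 585*(-16) = -9360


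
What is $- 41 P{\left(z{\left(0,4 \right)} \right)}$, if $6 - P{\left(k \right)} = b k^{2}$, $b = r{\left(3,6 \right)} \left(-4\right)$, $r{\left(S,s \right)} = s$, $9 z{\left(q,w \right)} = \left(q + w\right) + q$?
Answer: $- \frac{11890}{27} \approx -440.37$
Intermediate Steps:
$z{\left(q,w \right)} = \frac{w}{9} + \frac{2 q}{9}$ ($z{\left(q,w \right)} = \frac{\left(q + w\right) + q}{9} = \frac{w + 2 q}{9} = \frac{w}{9} + \frac{2 q}{9}$)
$b = -24$ ($b = 6 \left(-4\right) = -24$)
$P{\left(k \right)} = 6 + 24 k^{2}$ ($P{\left(k \right)} = 6 - - 24 k^{2} = 6 + 24 k^{2}$)
$- 41 P{\left(z{\left(0,4 \right)} \right)} = - 41 \left(6 + 24 \left(\frac{1}{9} \cdot 4 + \frac{2}{9} \cdot 0\right)^{2}\right) = - 41 \left(6 + 24 \left(\frac{4}{9} + 0\right)^{2}\right) = - 41 \left(6 + 24 \left(\frac{4}{9}\right)^{2}\right) = - 41 \left(6 + 24 \cdot \frac{16}{81}\right) = - 41 \left(6 + \frac{128}{27}\right) = \left(-41\right) \frac{290}{27} = - \frac{11890}{27}$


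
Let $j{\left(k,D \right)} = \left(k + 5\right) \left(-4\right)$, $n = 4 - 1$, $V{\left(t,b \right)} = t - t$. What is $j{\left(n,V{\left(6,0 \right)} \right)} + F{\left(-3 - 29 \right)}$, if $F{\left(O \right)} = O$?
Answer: $-64$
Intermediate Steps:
$V{\left(t,b \right)} = 0$
$n = 3$ ($n = 4 - 1 = 3$)
$j{\left(k,D \right)} = -20 - 4 k$ ($j{\left(k,D \right)} = \left(5 + k\right) \left(-4\right) = -20 - 4 k$)
$j{\left(n,V{\left(6,0 \right)} \right)} + F{\left(-3 - 29 \right)} = \left(-20 - 12\right) - 32 = -32 - 32 = -64$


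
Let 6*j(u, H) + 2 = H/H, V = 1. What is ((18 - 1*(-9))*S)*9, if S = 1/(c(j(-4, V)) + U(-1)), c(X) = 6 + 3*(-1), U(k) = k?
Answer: 243/2 ≈ 121.50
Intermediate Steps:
j(u, H) = -1/6 (j(u, H) = -1/3 + (H/H)/6 = -1/3 + (1/6)*1 = -1/3 + 1/6 = -1/6)
c(X) = 3 (c(X) = 6 - 3 = 3)
S = 1/2 (S = 1/(3 - 1) = 1/2 ≈ 0.50000)
((18 - 1*(-9))*S)*9 = ((18 - 1*(-9))*(1/2))*9 = ((18 + 9)*(1/2))*9 = (27*(1/2))*9 = (27/2)*9 = 243/2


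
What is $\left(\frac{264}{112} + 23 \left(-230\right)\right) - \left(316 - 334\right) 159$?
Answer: $- \frac{33959}{14} \approx -2425.6$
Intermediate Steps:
$\left(\frac{264}{112} + 23 \left(-230\right)\right) - \left(316 - 334\right) 159 = \left(264 \cdot \frac{1}{112} - 5290\right) - \left(-18\right) 159 = \left(\frac{33}{14} - 5290\right) - -2862 = - \frac{74027}{14} + 2862 = - \frac{33959}{14}$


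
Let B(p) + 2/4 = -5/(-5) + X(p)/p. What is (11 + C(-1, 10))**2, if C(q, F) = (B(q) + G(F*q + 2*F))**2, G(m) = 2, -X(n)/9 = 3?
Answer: 12425625/16 ≈ 7.7660e+5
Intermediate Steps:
X(n) = -27 (X(n) = -9*3 = -27)
B(p) = 1/2 - 27/p (B(p) = -1/2 + (-5/(-5) - 27/p) = -1/2 + (-5*(-1/5) - 27/p) = -1/2 + (1 - 27/p) = 1/2 - 27/p)
C(q, F) = (2 + (-54 + q)/(2*q))**2 (C(q, F) = ((-54 + q)/(2*q) + 2)**2 = (2 + (-54 + q)/(2*q))**2)
(11 + C(-1, 10))**2 = (11 + (1/4)*(-54 + 5*(-1))**2/(-1)**2)**2 = (11 + (1/4)*1*(-54 - 5)**2)**2 = (11 + (1/4)*1*(-59)**2)**2 = (11 + (1/4)*1*3481)**2 = (11 + 3481/4)**2 = (3525/4)**2 = 12425625/16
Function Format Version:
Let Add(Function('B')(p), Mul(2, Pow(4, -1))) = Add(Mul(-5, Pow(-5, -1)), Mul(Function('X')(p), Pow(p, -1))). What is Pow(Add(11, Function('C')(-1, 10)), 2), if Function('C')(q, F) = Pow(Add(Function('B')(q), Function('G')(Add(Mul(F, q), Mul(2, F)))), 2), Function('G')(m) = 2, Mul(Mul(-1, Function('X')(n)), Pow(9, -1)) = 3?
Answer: Rational(12425625, 16) ≈ 7.7660e+5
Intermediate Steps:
Function('X')(n) = -27 (Function('X')(n) = Mul(-9, 3) = -27)
Function('B')(p) = Add(Rational(1, 2), Mul(-27, Pow(p, -1))) (Function('B')(p) = Add(Rational(-1, 2), Add(Mul(-5, Pow(-5, -1)), Mul(-27, Pow(p, -1)))) = Add(Rational(-1, 2), Add(Mul(-5, Rational(-1, 5)), Mul(-27, Pow(p, -1)))) = Add(Rational(-1, 2), Add(1, Mul(-27, Pow(p, -1)))) = Add(Rational(1, 2), Mul(-27, Pow(p, -1))))
Function('C')(q, F) = Pow(Add(2, Mul(Rational(1, 2), Pow(q, -1), Add(-54, q))), 2) (Function('C')(q, F) = Pow(Add(Mul(Rational(1, 2), Pow(q, -1), Add(-54, q)), 2), 2) = Pow(Add(2, Mul(Rational(1, 2), Pow(q, -1), Add(-54, q))), 2))
Pow(Add(11, Function('C')(-1, 10)), 2) = Pow(Add(11, Mul(Rational(1, 4), Pow(-1, -2), Pow(Add(-54, Mul(5, -1)), 2))), 2) = Pow(Add(11, Mul(Rational(1, 4), 1, Pow(Add(-54, -5), 2))), 2) = Pow(Add(11, Mul(Rational(1, 4), 1, Pow(-59, 2))), 2) = Pow(Add(11, Mul(Rational(1, 4), 1, 3481)), 2) = Pow(Add(11, Rational(3481, 4)), 2) = Pow(Rational(3525, 4), 2) = Rational(12425625, 16)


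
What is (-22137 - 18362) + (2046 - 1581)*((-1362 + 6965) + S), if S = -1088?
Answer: 2058976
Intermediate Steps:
(-22137 - 18362) + (2046 - 1581)*((-1362 + 6965) + S) = (-22137 - 18362) + (2046 - 1581)*((-1362 + 6965) - 1088) = -40499 + 465*(5603 - 1088) = -40499 + 465*4515 = -40499 + 2099475 = 2058976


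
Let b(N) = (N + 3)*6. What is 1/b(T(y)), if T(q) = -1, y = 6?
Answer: 1/12 ≈ 0.083333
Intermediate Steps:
b(N) = 18 + 6*N (b(N) = (3 + N)*6 = 18 + 6*N)
1/b(T(y)) = 1/(18 + 6*(-1)) = 1/(18 - 6) = 1/12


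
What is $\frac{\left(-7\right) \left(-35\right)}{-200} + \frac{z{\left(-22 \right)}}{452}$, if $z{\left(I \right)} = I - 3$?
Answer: $- \frac{5787}{4520} \approx -1.2803$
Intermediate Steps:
$z{\left(I \right)} = -3 + I$
$\frac{\left(-7\right) \left(-35\right)}{-200} + \frac{z{\left(-22 \right)}}{452} = \frac{\left(-7\right) \left(-35\right)}{-200} + \frac{-3 - 22}{452} = 245 \left(- \frac{1}{200}\right) - \frac{25}{452} = - \frac{49}{40} - \frac{25}{452} = - \frac{5787}{4520}$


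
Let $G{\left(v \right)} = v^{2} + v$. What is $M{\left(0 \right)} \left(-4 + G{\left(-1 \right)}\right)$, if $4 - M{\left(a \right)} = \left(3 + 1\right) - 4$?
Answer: $-16$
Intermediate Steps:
$G{\left(v \right)} = v + v^{2}$
$M{\left(a \right)} = 4$ ($M{\left(a \right)} = 4 - \left(\left(3 + 1\right) - 4\right) = 4 - \left(4 - 4\right) = 4 - 0 = 4 + 0 = 4$)
$M{\left(0 \right)} \left(-4 + G{\left(-1 \right)}\right) = 4 \left(-4 - \left(1 - 1\right)\right) = 4 \left(-4 - 0\right) = 4 \left(-4 + 0\right) = 4 \left(-4\right) = -16$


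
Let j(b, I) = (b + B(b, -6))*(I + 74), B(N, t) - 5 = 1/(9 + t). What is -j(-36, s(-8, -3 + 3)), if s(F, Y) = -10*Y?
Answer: 6808/3 ≈ 2269.3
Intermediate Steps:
B(N, t) = 5 + 1/(9 + t)
j(b, I) = (74 + I)*(16/3 + b) (j(b, I) = (b + (46 + 5*(-6))/(9 - 6))*(I + 74) = (b + (46 - 30)/3)*(74 + I) = (b + (⅓)*16)*(74 + I) = (b + 16/3)*(74 + I) = (16/3 + b)*(74 + I) = (74 + I)*(16/3 + b))
-j(-36, s(-8, -3 + 3)) = -(1184/3 + 74*(-36) + 16*(-10*(-3 + 3))/3 - 10*(-3 + 3)*(-36)) = -(1184/3 - 2664 + 16*(-10*0)/3 - 10*0*(-36)) = -(1184/3 - 2664 + (16/3)*0 + 0*(-36)) = -(1184/3 - 2664 + 0 + 0) = -1*(-6808/3) = 6808/3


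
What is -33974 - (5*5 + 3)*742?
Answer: -54750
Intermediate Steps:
-33974 - (5*5 + 3)*742 = -33974 - (25 + 3)*742 = -33974 - 28*742 = -33974 - 1*20776 = -33974 - 20776 = -54750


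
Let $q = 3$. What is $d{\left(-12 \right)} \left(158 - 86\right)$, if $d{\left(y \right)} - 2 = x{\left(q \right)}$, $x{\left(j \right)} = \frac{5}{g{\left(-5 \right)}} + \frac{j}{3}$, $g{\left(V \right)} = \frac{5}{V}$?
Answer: $-144$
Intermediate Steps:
$x{\left(j \right)} = -5 + \frac{j}{3}$ ($x{\left(j \right)} = \frac{5}{5 \frac{1}{-5}} + \frac{j}{3} = \frac{5}{5 \left(- \frac{1}{5}\right)} + j \frac{1}{3} = \frac{5}{-1} + \frac{j}{3} = 5 \left(-1\right) + \frac{j}{3} = -5 + \frac{j}{3}$)
$d{\left(y \right)} = -2$ ($d{\left(y \right)} = 2 + \left(-5 + \frac{1}{3} \cdot 3\right) = 2 + \left(-5 + 1\right) = 2 - 4 = -2$)
$d{\left(-12 \right)} \left(158 - 86\right) = - 2 \left(158 - 86\right) = \left(-2\right) 72 = -144$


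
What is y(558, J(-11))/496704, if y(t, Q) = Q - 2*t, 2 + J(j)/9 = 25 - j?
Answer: -135/82784 ≈ -0.0016307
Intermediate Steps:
J(j) = 207 - 9*j (J(j) = -18 + 9*(25 - j) = -18 + (225 - 9*j) = 207 - 9*j)
y(558, J(-11))/496704 = ((207 - 9*(-11)) - 2*558)/496704 = ((207 + 99) - 1116)*(1/496704) = (306 - 1116)*(1/496704) = -810*1/496704 = -135/82784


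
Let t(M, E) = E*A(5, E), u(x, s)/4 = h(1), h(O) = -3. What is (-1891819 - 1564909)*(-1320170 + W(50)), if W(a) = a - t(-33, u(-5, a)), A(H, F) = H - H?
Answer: 4563295767360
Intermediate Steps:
u(x, s) = -12 (u(x, s) = 4*(-3) = -12)
A(H, F) = 0
t(M, E) = 0 (t(M, E) = E*0 = 0)
W(a) = a (W(a) = a - 1*0 = a + 0 = a)
(-1891819 - 1564909)*(-1320170 + W(50)) = (-1891819 - 1564909)*(-1320170 + 50) = -3456728*(-1320120) = 4563295767360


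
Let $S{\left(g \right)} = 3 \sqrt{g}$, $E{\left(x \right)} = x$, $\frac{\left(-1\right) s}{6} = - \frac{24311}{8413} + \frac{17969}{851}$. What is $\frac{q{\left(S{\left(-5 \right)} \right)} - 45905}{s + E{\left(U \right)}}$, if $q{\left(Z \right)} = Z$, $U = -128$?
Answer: $\frac{65731029803}{339863696} - \frac{21478389 i \sqrt{5}}{1699318480} \approx 193.4 - 0.028263 i$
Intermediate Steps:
$s = - \frac{782907216}{7159463}$ ($s = - 6 \left(- \frac{24311}{8413} + \frac{17969}{851}\right) = \left(-6\right) \frac{130484536}{7159463} = - \frac{782907216}{7159463} \approx -109.35$)
$\frac{q{\left(S{\left(-5 \right)} \right)} - 45905}{s + E{\left(U \right)}} = \frac{3 \sqrt{-5} - 45905}{- \frac{782907216}{7159463} - 128} = \frac{3 i \sqrt{5} - 45905}{- \frac{1699318480}{7159463}} = \left(3 i \sqrt{5} - 45905\right) \left(- \frac{7159463}{1699318480}\right) = \left(-45905 + 3 i \sqrt{5}\right) \left(- \frac{7159463}{1699318480}\right) = \frac{65731029803}{339863696} - \frac{21478389 i \sqrt{5}}{1699318480}$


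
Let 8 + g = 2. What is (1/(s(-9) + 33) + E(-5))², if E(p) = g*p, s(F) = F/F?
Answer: 1042441/1156 ≈ 901.77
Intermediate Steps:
g = -6 (g = -8 + 2 = -6)
s(F) = 1
E(p) = -6*p
(1/(s(-9) + 33) + E(-5))² = (1/(1 + 33) - 6*(-5))² = (1/34 + 30)² = (1021/34)² = 1042441/1156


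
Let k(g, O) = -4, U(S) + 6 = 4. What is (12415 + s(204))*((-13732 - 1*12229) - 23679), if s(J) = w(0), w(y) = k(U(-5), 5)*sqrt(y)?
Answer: -616280600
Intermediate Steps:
U(S) = -2 (U(S) = -6 + 4 = -2)
w(y) = -4*sqrt(y)
s(J) = 0 (s(J) = -4*sqrt(0) = -4*0 = 0)
(12415 + s(204))*((-13732 - 1*12229) - 23679) = (12415 + 0)*((-13732 - 1*12229) - 23679) = 12415*((-13732 - 12229) - 23679) = 12415*(-25961 - 23679) = 12415*(-49640) = -616280600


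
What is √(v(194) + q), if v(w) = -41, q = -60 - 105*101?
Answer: I*√10706 ≈ 103.47*I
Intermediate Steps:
q = -10665 (q = -60 - 10605 = -10665)
√(v(194) + q) = √(-41 - 10665) = √(-10706) = I*√10706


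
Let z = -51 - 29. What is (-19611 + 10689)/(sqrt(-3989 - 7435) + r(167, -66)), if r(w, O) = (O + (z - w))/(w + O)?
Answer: 282051186/116634193 + 364053288*I*sqrt(714)/116634193 ≈ 2.4183 + 83.404*I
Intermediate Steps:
z = -80
r(w, O) = (-80 + O - w)/(O + w) (r(w, O) = (O + (-80 - w))/(w + O) = (-80 + O - w)/(O + w))
(-19611 + 10689)/(sqrt(-3989 - 7435) + r(167, -66)) = (-19611 + 10689)/(sqrt(-3989 - 7435) + (-80 - 66 - 1*167)/(-66 + 167)) = -8922/(sqrt(-11424) + (-80 - 66 - 167)/101) = -8922/(4*I*sqrt(714) + (1/101)*(-313)) = -8922/(4*I*sqrt(714) - 313/101) = -8922/(-313/101 + 4*I*sqrt(714))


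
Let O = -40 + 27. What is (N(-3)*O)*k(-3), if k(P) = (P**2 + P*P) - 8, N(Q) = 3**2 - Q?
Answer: -1560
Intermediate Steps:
N(Q) = 9 - Q
k(P) = -8 + 2*P**2 (k(P) = (P**2 + P**2) - 8 = 2*P**2 - 8 = -8 + 2*P**2)
O = -13
(N(-3)*O)*k(-3) = ((9 - 1*(-3))*(-13))*(-8 + 2*(-3)**2) = ((9 + 3)*(-13))*(-8 + 2*9) = (12*(-13))*(-8 + 18) = -156*10 = -1560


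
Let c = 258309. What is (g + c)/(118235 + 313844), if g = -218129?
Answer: 40180/432079 ≈ 0.092992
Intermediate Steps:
(g + c)/(118235 + 313844) = (-218129 + 258309)/(118235 + 313844) = 40180/432079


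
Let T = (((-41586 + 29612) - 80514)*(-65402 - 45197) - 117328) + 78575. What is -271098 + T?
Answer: 10228770461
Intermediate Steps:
T = 10229041559 (T = ((-11974 - 80514)*(-110599) - 117328) + 78575 = (-92488*(-110599) - 117328) + 78575 = (10229080312 - 117328) + 78575 = 10228962984 + 78575 = 10229041559)
-271098 + T = -271098 + 10229041559 = 10228770461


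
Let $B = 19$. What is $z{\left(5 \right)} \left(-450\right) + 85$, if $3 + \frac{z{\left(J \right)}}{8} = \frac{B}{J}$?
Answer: $-2795$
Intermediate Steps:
$z{\left(J \right)} = -24 + \frac{152}{J}$ ($z{\left(J \right)} = -24 + 8 \frac{19}{J} = -24 + \frac{152}{J}$)
$z{\left(5 \right)} \left(-450\right) + 85 = \left(-24 + \frac{152}{5}\right) \left(-450\right) + 85 = \frac{32}{5} \left(-450\right) + 85 = -2880 + 85 = -2795$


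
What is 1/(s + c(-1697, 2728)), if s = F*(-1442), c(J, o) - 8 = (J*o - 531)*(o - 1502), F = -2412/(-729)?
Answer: -81/459781902590 ≈ -1.7617e-10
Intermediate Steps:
F = 268/81 (F = -2412*(-1/729) = 268/81 ≈ 3.3086)
c(J, o) = 8 + (-1502 + o)*(-531 + J*o) (c(J, o) = 8 + (J*o - 531)*(o - 1502) = 8 + (-531 + J*o)*(-1502 + o) = 8 + (-1502 + o)*(-531 + J*o))
s = -386456/81 (s = (268/81)*(-1442) = -386456/81 ≈ -4771.1)
1/(s + c(-1697, 2728)) = 1/(-386456/81 + (797570 - 531*2728 - 1697*2728² - 1502*(-1697)*2728)) = 1/(-386456/81 + (797570 - 1448568 - 1697*7441984 + 6953382832)) = 1/(-386456/81 + (797570 - 1448568 - 12629046848 + 6953382832)) = 1/(-386456/81 - 5676315014) = 1/(-459781902590/81) = -81/459781902590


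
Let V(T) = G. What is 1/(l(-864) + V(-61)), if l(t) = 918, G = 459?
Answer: 1/1377 ≈ 0.00072622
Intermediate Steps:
V(T) = 459
1/(l(-864) + V(-61)) = 1/(918 + 459) = 1/1377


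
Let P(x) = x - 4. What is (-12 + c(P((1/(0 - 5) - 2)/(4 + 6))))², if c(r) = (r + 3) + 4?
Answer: 212521/2500 ≈ 85.008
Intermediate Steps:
P(x) = -4 + x
c(r) = 7 + r (c(r) = (3 + r) + 4 = 7 + r)
(-12 + c(P((1/(0 - 5) - 2)/(4 + 6))))² = (-12 + (7 + (-4 + (1/(0 - 5) - 2)/(4 + 6))))² = (-12 + (7 + (-4 + (1/(-5) - 2)/10)))² = (-12 + (7 + (-4 + (-⅕ - 2)*(⅒))))² = (-12 + (7 + (-4 - 11/5*⅒)))² = (-12 + (7 + (-4 - 11/50)))² = (-12 + (7 - 211/50))² = (-12 + 139/50)² = (-461/50)² = 212521/2500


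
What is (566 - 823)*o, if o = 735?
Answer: -188895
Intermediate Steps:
(566 - 823)*o = (566 - 823)*735 = -257*735 = -188895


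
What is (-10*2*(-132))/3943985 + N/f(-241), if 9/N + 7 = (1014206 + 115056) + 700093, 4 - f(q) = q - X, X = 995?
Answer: 1197717821733/1789300425801440 ≈ 0.00066938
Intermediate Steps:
f(q) = 999 - q (f(q) = 4 - (q - 1*995) = 4 - (q - 995) = 4 - (-995 + q) = 4 + (995 - q) = 999 - q)
N = 9/1829348 (N = 9/(-7 + ((1014206 + 115056) + 700093)) = 9/(-7 + (1129262 + 700093)) = 9/(-7 + 1829355) = 9/1829348 ≈ 4.9198e-6)
(-10*2*(-132))/3943985 + N/f(-241) = (-10*2*(-132))/3943985 + 9/(1829348*(999 - 1*(-241))) = -20*(-132)*(1/3943985) + 9/(1829348*(999 + 241)) = 2640*(1/3943985) + (9/1829348)/1240 = 528/788797 + (9/1829348)*(1/1240) = 528/788797 + 9/2268391520 = 1197717821733/1789300425801440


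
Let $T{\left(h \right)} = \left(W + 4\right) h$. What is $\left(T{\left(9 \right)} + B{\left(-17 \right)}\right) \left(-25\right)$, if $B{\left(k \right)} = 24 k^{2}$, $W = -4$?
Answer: $-173400$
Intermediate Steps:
$T{\left(h \right)} = 0$ ($T{\left(h \right)} = \left(-4 + 4\right) h = 0 h = 0$)
$\left(T{\left(9 \right)} + B{\left(-17 \right)}\right) \left(-25\right) = \left(0 + 24 \left(-17\right)^{2}\right) \left(-25\right) = \left(0 + 24 \cdot 289\right) \left(-25\right) = \left(0 + 6936\right) \left(-25\right) = 6936 \left(-25\right) = -173400$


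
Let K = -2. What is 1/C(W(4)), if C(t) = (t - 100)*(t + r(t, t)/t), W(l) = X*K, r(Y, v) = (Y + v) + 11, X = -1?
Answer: -1/931 ≈ -0.0010741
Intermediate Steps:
r(Y, v) = 11 + Y + v
W(l) = 2 (W(l) = -1*(-2) = 2)
C(t) = (-100 + t)*(t + (11 + 2*t)/t) (C(t) = (t - 100)*(t + (11 + t + t)/t) = (-100 + t)*(t + (11 + 2*t)/t))
1/C(W(4)) = 1/(-189 + 2² - 1100/2 - 98*2) = 1/(-189 + 4 - 1100*½ - 196) = 1/(-189 + 4 - 550 - 196) = 1/(-931) = -1/931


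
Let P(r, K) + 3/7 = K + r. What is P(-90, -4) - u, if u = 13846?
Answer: -97583/7 ≈ -13940.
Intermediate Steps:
P(r, K) = -3/7 + K + r (P(r, K) = -3/7 + (K + r) = -3/7 + K + r)
P(-90, -4) - u = (-3/7 - 4 - 90) - 1*13846 = -661/7 - 13846 = -97583/7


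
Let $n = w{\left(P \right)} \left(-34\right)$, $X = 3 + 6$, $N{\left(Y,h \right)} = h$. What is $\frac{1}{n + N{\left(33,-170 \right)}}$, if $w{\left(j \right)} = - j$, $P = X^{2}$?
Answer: $\frac{1}{2584} \approx 0.000387$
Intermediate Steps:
$X = 9$
$P = 81$ ($P = 9^{2} = 81$)
$n = 2754$ ($n = \left(-1\right) 81 \left(-34\right) = \left(-81\right) \left(-34\right) = 2754$)
$\frac{1}{n + N{\left(33,-170 \right)}} = \frac{1}{2754 - 170} = \frac{1}{2584}$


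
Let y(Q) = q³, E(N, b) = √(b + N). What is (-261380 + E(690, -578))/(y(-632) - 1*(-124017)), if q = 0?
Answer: -261380/124017 + 4*√7/124017 ≈ -2.1075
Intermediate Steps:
E(N, b) = √(N + b)
y(Q) = 0 (y(Q) = 0³ = 0)
(-261380 + E(690, -578))/(y(-632) - 1*(-124017)) = (-261380 + √(690 - 578))/(0 - 1*(-124017)) = (-261380 + √112)/(0 + 124017) = (-261380 + 4*√7)/124017 = (-261380 + 4*√7)*(1/124017) = -261380/124017 + 4*√7/124017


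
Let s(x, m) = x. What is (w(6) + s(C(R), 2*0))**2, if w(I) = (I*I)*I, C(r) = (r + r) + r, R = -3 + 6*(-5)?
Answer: 13689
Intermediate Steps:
R = -33 (R = -3 - 30 = -33)
C(r) = 3*r (C(r) = 2*r + r = 3*r)
w(I) = I**3 (w(I) = I**2*I = I**3)
(w(6) + s(C(R), 2*0))**2 = (6**3 + 3*(-33))**2 = (216 - 99)**2 = 117**2 = 13689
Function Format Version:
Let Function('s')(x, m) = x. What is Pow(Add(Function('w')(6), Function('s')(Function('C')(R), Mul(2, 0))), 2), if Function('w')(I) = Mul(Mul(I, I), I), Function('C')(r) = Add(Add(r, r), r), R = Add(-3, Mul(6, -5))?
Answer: 13689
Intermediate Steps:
R = -33 (R = Add(-3, -30) = -33)
Function('C')(r) = Mul(3, r) (Function('C')(r) = Add(Mul(2, r), r) = Mul(3, r))
Function('w')(I) = Pow(I, 3) (Function('w')(I) = Mul(Pow(I, 2), I) = Pow(I, 3))
Pow(Add(Function('w')(6), Function('s')(Function('C')(R), Mul(2, 0))), 2) = Pow(Add(Pow(6, 3), Mul(3, -33)), 2) = Pow(Add(216, -99), 2) = Pow(117, 2) = 13689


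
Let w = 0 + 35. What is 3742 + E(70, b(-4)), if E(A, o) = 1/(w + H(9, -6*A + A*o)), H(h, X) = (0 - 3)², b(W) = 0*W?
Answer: 164649/44 ≈ 3742.0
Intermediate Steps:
b(W) = 0
H(h, X) = 9 (H(h, X) = (-3)² = 9)
w = 35
E(A, o) = 1/44 (E(A, o) = 1/(35 + 9) = 1/44)
3742 + E(70, b(-4)) = 3742 + 1/44 = 164649/44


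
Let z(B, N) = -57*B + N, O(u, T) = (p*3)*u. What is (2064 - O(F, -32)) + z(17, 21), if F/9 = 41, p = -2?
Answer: 3330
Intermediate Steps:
F = 369 (F = 9*41 = 369)
O(u, T) = -6*u (O(u, T) = (-2*3)*u = -6*u)
z(B, N) = N - 57*B
(2064 - O(F, -32)) + z(17, 21) = (2064 - (-6)*369) + (21 - 57*17) = (2064 - 1*(-2214)) + (21 - 969) = (2064 + 2214) - 948 = 4278 - 948 = 3330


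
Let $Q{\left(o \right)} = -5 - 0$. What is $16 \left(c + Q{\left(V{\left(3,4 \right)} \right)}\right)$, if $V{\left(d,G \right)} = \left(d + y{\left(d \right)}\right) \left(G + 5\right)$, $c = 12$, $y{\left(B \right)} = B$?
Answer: $112$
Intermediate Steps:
$V{\left(d,G \right)} = 2 d \left(5 + G\right)$ ($V{\left(d,G \right)} = \left(d + d\right) \left(G + 5\right) = 2 d \left(5 + G\right)$)
$Q{\left(o \right)} = -5$ ($Q{\left(o \right)} = -5 + 0 = -5$)
$16 \left(c + Q{\left(V{\left(3,4 \right)} \right)}\right) = 16 \left(12 - 5\right) = 16 \cdot 7 = 112$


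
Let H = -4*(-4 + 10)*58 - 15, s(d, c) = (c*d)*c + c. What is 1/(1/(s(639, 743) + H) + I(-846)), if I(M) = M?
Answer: -352758647/298433815361 ≈ -0.0011820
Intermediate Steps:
s(d, c) = c + d*c² (s(d, c) = d*c² + c = c + d*c²)
H = -1407 (H = -4*6*58 - 15 = -24*58 - 15 = -1392 - 15 = -1407)
1/(1/(s(639, 743) + H) + I(-846)) = 1/(1/(743*(1 + 743*639) - 1407) - 846) = 1/(1/(743*(1 + 474777) - 1407) - 846) = 1/(1/(743*474778 - 1407) - 846) = 1/(1/(352760054 - 1407) - 846) = 1/(1/352758647 - 846) = 1/(-298433815361/352758647) = -352758647/298433815361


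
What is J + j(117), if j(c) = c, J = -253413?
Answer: -253296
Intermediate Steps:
J + j(117) = -253413 + 117 = -253296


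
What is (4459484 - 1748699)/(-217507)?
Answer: -2710785/217507 ≈ -12.463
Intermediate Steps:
(4459484 - 1748699)/(-217507) = 2710785*(-1/217507) = -2710785/217507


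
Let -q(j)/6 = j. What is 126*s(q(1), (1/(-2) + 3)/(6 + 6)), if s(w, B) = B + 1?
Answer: 609/4 ≈ 152.25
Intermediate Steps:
q(j) = -6*j
s(w, B) = 1 + B
126*s(q(1), (1/(-2) + 3)/(6 + 6)) = 126*(1 + (1/(-2) + 3)/(6 + 6)) = 126*(1 + (-½ + 3)/12) = 126*(1 + (5/2)*(1/12)) = 126*(1 + 5/24) = 126*(29/24) = 609/4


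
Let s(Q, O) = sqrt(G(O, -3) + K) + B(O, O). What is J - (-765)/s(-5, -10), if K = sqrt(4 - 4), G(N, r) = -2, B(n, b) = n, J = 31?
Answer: (-455*I + 31*sqrt(2))/(sqrt(2) + 10*I) ≈ -44.0 - 10.607*I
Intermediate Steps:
K = 0 (K = sqrt(0) = 0)
s(Q, O) = O + I*sqrt(2) (s(Q, O) = sqrt(-2 + 0) + O = sqrt(-2) + O = I*sqrt(2) + O = O + I*sqrt(2))
J - (-765)/s(-5, -10) = 31 - (-765)/(-10 + I*sqrt(2)) = 31 + 765/(-10 + I*sqrt(2))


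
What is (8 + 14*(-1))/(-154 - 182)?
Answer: 1/56 ≈ 0.017857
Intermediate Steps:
(8 + 14*(-1))/(-154 - 182) = (8 - 14)/(-336) = -6*(-1/336) = 1/56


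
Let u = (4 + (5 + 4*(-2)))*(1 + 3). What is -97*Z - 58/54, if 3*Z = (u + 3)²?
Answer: -42806/27 ≈ -1585.4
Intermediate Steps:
u = 4 (u = (4 + (5 - 8))*4 = (4 - 3)*4 = 1*4 = 4)
Z = 49/3 (Z = (4 + 3)²/3 = (⅓)*7² = (⅓)*49 = 49/3 ≈ 16.333)
-97*Z - 58/54 = -97*49/3 - 58/54 = -4753/3 - 58*1/54 = -4753/3 - 29/27 = -42806/27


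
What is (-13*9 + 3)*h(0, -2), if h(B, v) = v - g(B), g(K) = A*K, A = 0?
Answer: 228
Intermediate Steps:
g(K) = 0 (g(K) = 0*K = 0)
h(B, v) = v (h(B, v) = v - 1*0 = v + 0 = v)
(-13*9 + 3)*h(0, -2) = (-13*9 + 3)*(-2) = (-117 + 3)*(-2) = -114*(-2) = 228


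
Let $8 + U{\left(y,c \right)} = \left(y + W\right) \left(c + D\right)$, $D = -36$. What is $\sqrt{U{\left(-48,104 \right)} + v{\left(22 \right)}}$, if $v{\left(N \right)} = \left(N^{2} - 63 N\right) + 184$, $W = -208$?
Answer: $i \sqrt{18134} \approx 134.66 i$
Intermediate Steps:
$v{\left(N \right)} = 184 + N^{2} - 63 N$
$U{\left(y,c \right)} = -8 + \left(-208 + y\right) \left(-36 + c\right)$ ($U{\left(y,c \right)} = -8 + \left(y - 208\right) \left(c - 36\right) = -8 + \left(-208 + y\right) \left(-36 + c\right)$)
$\sqrt{U{\left(-48,104 \right)} + v{\left(22 \right)}} = \sqrt{\left(7480 - 21632 - -1728 + 104 \left(-48\right)\right) + \left(184 + 22^{2} - 1386\right)} = \sqrt{\left(7480 - 21632 + 1728 - 4992\right) + \left(184 + 484 - 1386\right)} = \sqrt{-17416 - 718} = \sqrt{-18134} = i \sqrt{18134}$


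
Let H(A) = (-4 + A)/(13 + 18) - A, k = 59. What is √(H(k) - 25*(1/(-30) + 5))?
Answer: I*√6275454/186 ≈ 13.468*I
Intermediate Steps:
H(A) = -4/31 - 30*A/31 (H(A) = (-4 + A)/31 - A = (-4 + A)*(1/31) - A = (-4/31 + A/31) - A = -4/31 - 30*A/31)
√(H(k) - 25*(1/(-30) + 5)) = √((-4/31 - 30/31*59) - 25*(1/(-30) + 5)) = √((-4/31 - 1770/31) - 25*(-1/30 + 5)) = √(-1774/31 - 25*149/30) = √(-1774/31 - 745/6) = √(-33739/186) = I*√6275454/186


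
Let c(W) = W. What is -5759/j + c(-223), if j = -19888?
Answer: -4429265/19888 ≈ -222.71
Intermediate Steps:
-5759/j + c(-223) = -5759/(-19888) - 223 = -5759*(-1/19888) - 223 = 5759/19888 - 223 = -4429265/19888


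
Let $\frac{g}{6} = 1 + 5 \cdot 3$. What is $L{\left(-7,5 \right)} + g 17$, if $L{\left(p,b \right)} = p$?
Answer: $1625$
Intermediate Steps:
$g = 96$ ($g = 6 \left(1 + 5 \cdot 3\right) = 6 \left(1 + 15\right) = 6 \cdot 16 = 96$)
$L{\left(-7,5 \right)} + g 17 = -7 + 96 \cdot 17 = -7 + 1632 = 1625$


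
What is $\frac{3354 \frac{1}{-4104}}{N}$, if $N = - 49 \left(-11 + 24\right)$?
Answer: $\frac{43}{33516} \approx 0.001283$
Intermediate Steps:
$N = -637$ ($N = \left(-49\right) 13 = -637$)
$\frac{3354 \frac{1}{-4104}}{N} = \frac{3354 \frac{1}{-4104}}{-637} = 3354 \left(- \frac{1}{4104}\right) \left(- \frac{1}{637}\right) = \left(- \frac{559}{684}\right) \left(- \frac{1}{637}\right) = \frac{43}{33516}$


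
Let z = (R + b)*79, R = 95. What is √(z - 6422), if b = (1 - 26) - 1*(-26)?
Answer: √1162 ≈ 34.088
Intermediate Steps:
b = 1 (b = -25 + 26 = 1)
z = 7584 (z = (95 + 1)*79 = 96*79 = 7584)
√(z - 6422) = √(7584 - 6422) = √1162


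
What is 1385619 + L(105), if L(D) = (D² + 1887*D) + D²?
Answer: 1605804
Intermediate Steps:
L(D) = 2*D² + 1887*D
1385619 + L(105) = 1385619 + 105*(1887 + 2*105) = 1385619 + 105*(1887 + 210) = 1385619 + 105*2097 = 1385619 + 220185 = 1605804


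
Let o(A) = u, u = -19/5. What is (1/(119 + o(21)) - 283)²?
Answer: 26569978009/331776 ≈ 80084.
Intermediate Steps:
u = -19/5 (u = -19*⅕ = -19/5 ≈ -3.8000)
o(A) = -19/5
(1/(119 + o(21)) - 283)² = (1/(119 - 19/5) - 283)² = (1/(576/5) - 283)² = (5/576 - 283)² = (-163003/576)² = 26569978009/331776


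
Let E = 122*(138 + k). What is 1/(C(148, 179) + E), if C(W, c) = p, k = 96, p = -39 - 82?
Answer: 1/28427 ≈ 3.5178e-5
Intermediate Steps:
p = -121
E = 28548 (E = 122*(138 + 96) = 122*234 = 28548)
C(W, c) = -121
1/(C(148, 179) + E) = 1/(-121 + 28548) = 1/28427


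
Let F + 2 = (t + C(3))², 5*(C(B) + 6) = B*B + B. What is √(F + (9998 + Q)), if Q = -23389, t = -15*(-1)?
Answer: 2*I*√82894/5 ≈ 115.17*I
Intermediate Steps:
t = 15
C(B) = -6 + B/5 + B²/5 (C(B) = -6 + (B*B + B)/5 = -6 + (B² + B)/5 = -6 + (B + B²)/5 = -6 + (B/5 + B²/5) = -6 + B/5 + B²/5)
F = 3199/25 (F = -2 + (15 + (-6 + (⅕)*3 + (⅕)*3²))² = -2 + (15 + (-6 + ⅗ + (⅕)*9))² = -2 + (15 + (-6 + ⅗ + 9/5))² = -2 + (15 - 18/5)² = -2 + (57/5)² = -2 + 3249/25 = 3199/25 ≈ 127.96)
√(F + (9998 + Q)) = √(3199/25 + (9998 - 23389)) = √(3199/25 - 13391) = √(-331576/25) = 2*I*√82894/5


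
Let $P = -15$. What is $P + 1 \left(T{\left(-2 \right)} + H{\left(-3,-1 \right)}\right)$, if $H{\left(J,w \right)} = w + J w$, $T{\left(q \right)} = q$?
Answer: $-15$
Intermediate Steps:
$P + 1 \left(T{\left(-2 \right)} + H{\left(-3,-1 \right)}\right) = -15 + 1 \left(-2 - \left(1 - 3\right)\right) = -15 + 1 \left(-2 - -2\right) = -15 + 1 \left(-2 + 2\right) = -15 + 1 \cdot 0 = -15 + 0 = -15$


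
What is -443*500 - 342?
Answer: -221842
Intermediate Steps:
-443*500 - 342 = -221500 - 342 = -221842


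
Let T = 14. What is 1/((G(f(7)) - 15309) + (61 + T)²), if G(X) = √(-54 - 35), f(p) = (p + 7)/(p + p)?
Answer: -9684/93779945 - I*√89/93779945 ≈ -0.00010326 - 1.006e-7*I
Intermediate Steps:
f(p) = (7 + p)/(2*p) (f(p) = (7 + p)/((2*p)) = (7 + p)*(1/(2*p)) = (7 + p)/(2*p))
G(X) = I*√89 (G(X) = √(-89) = I*√89)
1/((G(f(7)) - 15309) + (61 + T)²) = 1/((I*√89 - 15309) + (61 + 14)²) = 1/((-15309 + I*√89) + 75²) = 1/((-15309 + I*√89) + 5625) = 1/(-9684 + I*√89)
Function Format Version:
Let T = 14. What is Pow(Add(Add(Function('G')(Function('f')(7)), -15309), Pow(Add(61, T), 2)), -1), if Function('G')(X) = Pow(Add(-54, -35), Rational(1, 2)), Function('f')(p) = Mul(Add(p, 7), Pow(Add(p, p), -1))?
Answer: Add(Rational(-9684, 93779945), Mul(Rational(-1, 93779945), I, Pow(89, Rational(1, 2)))) ≈ Add(-0.00010326, Mul(-1.0060e-7, I))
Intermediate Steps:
Function('f')(p) = Mul(Rational(1, 2), Pow(p, -1), Add(7, p)) (Function('f')(p) = Mul(Add(7, p), Pow(Mul(2, p), -1)) = Mul(Add(7, p), Mul(Rational(1, 2), Pow(p, -1))) = Mul(Rational(1, 2), Pow(p, -1), Add(7, p)))
Function('G')(X) = Mul(I, Pow(89, Rational(1, 2))) (Function('G')(X) = Pow(-89, Rational(1, 2)) = Mul(I, Pow(89, Rational(1, 2))))
Pow(Add(Add(Function('G')(Function('f')(7)), -15309), Pow(Add(61, T), 2)), -1) = Pow(Add(Add(Mul(I, Pow(89, Rational(1, 2))), -15309), Pow(Add(61, 14), 2)), -1) = Pow(Add(Add(-15309, Mul(I, Pow(89, Rational(1, 2)))), Pow(75, 2)), -1) = Pow(Add(Add(-15309, Mul(I, Pow(89, Rational(1, 2)))), 5625), -1) = Pow(Add(-9684, Mul(I, Pow(89, Rational(1, 2)))), -1)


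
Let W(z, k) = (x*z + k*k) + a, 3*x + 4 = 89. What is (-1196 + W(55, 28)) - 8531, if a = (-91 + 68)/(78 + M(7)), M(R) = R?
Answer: -1883159/255 ≈ -7384.9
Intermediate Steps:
x = 85/3 (x = -4/3 + (⅓)*89 = -4/3 + 89/3 = 85/3 ≈ 28.333)
a = -23/85 (a = (-91 + 68)/(78 + 7) = -23/85 ≈ -0.27059)
W(z, k) = -23/85 + k² + 85*z/3 (W(z, k) = (85*z/3 + k*k) - 23/85 = (85*z/3 + k²) - 23/85 = (k² + 85*z/3) - 23/85 = -23/85 + k² + 85*z/3)
(-1196 + W(55, 28)) - 8531 = (-1196 + (-23/85 + 28² + (85/3)*55)) - 8531 = (-1196 + (-23/85 + 784 + 4675/3)) - 8531 = (-1196 + 597226/255) - 8531 = 292246/255 - 8531 = -1883159/255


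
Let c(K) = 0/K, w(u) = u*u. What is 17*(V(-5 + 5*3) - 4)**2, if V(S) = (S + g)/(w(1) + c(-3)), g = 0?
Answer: 612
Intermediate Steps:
w(u) = u**2
c(K) = 0
V(S) = S (V(S) = (S + 0)/(1**2 + 0) = S/(1 + 0) = S/1 = S*1 = S)
17*(V(-5 + 5*3) - 4)**2 = 17*((-5 + 5*3) - 4)**2 = 17*((-5 + 15) - 4)**2 = 17*(10 - 4)**2 = 17*6**2 = 17*36 = 612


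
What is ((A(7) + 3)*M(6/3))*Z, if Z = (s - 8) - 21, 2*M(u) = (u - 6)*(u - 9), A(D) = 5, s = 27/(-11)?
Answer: -38752/11 ≈ -3522.9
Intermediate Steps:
s = -27/11 (s = 27*(-1/11) = -27/11 ≈ -2.4545)
M(u) = (-9 + u)*(-6 + u)/2 (M(u) = ((u - 6)*(u - 9))/2 = ((-6 + u)*(-9 + u))/2 = ((-9 + u)*(-6 + u))/2 = (-9 + u)*(-6 + u)/2)
Z = -346/11 (Z = (-27/11 - 8) - 21 = -115/11 - 21 = -346/11 ≈ -31.455)
((A(7) + 3)*M(6/3))*Z = ((5 + 3)*(27 + (6/3)²/2 - 45/3))*(-346/11) = (8*(27 + (6*(⅓))²/2 - 45/3))*(-346/11) = (8*(27 + (½)*2² - 15/2*2))*(-346/11) = (8*(27 + (½)*4 - 15))*(-346/11) = (8*(27 + 2 - 15))*(-346/11) = (8*14)*(-346/11) = 112*(-346/11) = -38752/11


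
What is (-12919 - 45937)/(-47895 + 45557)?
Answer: 4204/167 ≈ 25.174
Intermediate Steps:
(-12919 - 45937)/(-47895 + 45557) = -58856/(-2338) = -58856*(-1/2338) = 4204/167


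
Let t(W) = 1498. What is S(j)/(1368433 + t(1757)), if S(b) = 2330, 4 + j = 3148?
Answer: 2330/1369931 ≈ 0.0017008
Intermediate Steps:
j = 3144 (j = -4 + 3148 = 3144)
S(j)/(1368433 + t(1757)) = 2330/(1368433 + 1498) = 2330/1369931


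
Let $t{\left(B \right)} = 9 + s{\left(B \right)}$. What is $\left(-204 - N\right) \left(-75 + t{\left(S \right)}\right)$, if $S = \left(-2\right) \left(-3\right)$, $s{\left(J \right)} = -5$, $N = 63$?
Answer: $18957$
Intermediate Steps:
$S = 6$
$t{\left(B \right)} = 4$ ($t{\left(B \right)} = 9 - 5 = 4$)
$\left(-204 - N\right) \left(-75 + t{\left(S \right)}\right) = \left(-204 - 63\right) \left(-75 + 4\right) = \left(-204 - 63\right) \left(-71\right) = \left(-267\right) \left(-71\right) = 18957$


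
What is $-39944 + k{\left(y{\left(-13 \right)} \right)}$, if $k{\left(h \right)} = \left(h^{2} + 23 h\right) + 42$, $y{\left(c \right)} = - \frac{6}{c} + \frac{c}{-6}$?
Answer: $- \frac{242353973}{6084} \approx -39835.0$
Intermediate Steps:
$y{\left(c \right)} = - \frac{6}{c} - \frac{c}{6}$ ($y{\left(c \right)} = - \frac{6}{c} + c \left(- \frac{1}{6}\right) = - \frac{6}{c} - \frac{c}{6}$)
$k{\left(h \right)} = 42 + h^{2} + 23 h$
$-39944 + k{\left(y{\left(-13 \right)} \right)} = -39944 + \left(42 + \left(- \frac{6}{-13} - - \frac{13}{6}\right)^{2} + 23 \left(- \frac{6}{-13} - - \frac{13}{6}\right)\right) = -39944 + \left(42 + \left(\left(-6\right) \left(- \frac{1}{13}\right) + \frac{13}{6}\right)^{2} + 23 \left(\left(-6\right) \left(- \frac{1}{13}\right) + \frac{13}{6}\right)\right) = -39944 + \left(42 + \left(\frac{6}{13} + \frac{13}{6}\right)^{2} + 23 \left(\frac{6}{13} + \frac{13}{6}\right)\right) = -39944 + \left(42 + \left(\frac{205}{78}\right)^{2} + 23 \cdot \frac{205}{78}\right) = -39944 + \left(42 + \frac{42025}{6084} + \frac{4715}{78}\right) = -39944 + \frac{665323}{6084} = - \frac{242353973}{6084}$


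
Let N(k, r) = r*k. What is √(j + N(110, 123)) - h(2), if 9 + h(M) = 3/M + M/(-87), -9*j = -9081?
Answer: 1309/174 + √14539 ≈ 128.10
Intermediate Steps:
N(k, r) = k*r
j = 1009 (j = -⅑*(-9081) = 1009)
h(M) = -9 + 3/M - M/87 (h(M) = -9 + (3/M + M/(-87)) = -9 + (3/M + M*(-1/87)) = -9 + (3/M - M/87) = -9 + 3/M - M/87)
√(j + N(110, 123)) - h(2) = √(1009 + 110*123) - (-9 + 3/2 - 1/87*2) = √(1009 + 13530) - (-9 + 3*(½) - 2/87) = √14539 - (-9 + 3/2 - 2/87) = √14539 - 1*(-1309/174) = √14539 + 1309/174 = 1309/174 + √14539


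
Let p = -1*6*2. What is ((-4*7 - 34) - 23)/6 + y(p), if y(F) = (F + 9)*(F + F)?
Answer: 347/6 ≈ 57.833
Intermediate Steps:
p = -12 (p = -6*2 = -12)
y(F) = 2*F*(9 + F) (y(F) = (9 + F)*(2*F) = 2*F*(9 + F))
((-4*7 - 34) - 23)/6 + y(p) = ((-4*7 - 34) - 23)/6 + 2*(-12)*(9 - 12) = ((-28 - 34) - 23)*(1/6) + 2*(-12)*(-3) = (-62 - 23)*(1/6) + 72 = -85*1/6 + 72 = -85/6 + 72 = 347/6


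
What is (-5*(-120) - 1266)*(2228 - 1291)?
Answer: -624042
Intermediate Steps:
(-5*(-120) - 1266)*(2228 - 1291) = (600 - 1266)*937 = -666*937 = -624042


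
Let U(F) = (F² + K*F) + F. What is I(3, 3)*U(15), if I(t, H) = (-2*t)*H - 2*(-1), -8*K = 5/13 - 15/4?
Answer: -102465/26 ≈ -3941.0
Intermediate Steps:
K = 175/416 (K = -(5/13 - 15/4)/8 = -⅛*(-175/52) = 175/416 ≈ 0.42067)
I(t, H) = 2 - 2*H*t (I(t, H) = -2*H*t + 2 = 2 - 2*H*t)
U(F) = F² + 591*F/416 (U(F) = (F² + 175*F/416) + F = F² + 591*F/416)
I(3, 3)*U(15) = (2 - 2*3*3)*((1/416)*15*(591 + 416*15)) = (2 - 18)*((1/416)*15*(591 + 6240)) = -15*6831/26 = -16*102465/416 = -102465/26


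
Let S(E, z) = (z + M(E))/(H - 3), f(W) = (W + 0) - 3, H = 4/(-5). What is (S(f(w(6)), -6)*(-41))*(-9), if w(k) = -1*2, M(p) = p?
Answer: 20295/19 ≈ 1068.2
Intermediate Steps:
H = -⅘ (H = 4*(-⅕) = -⅘ ≈ -0.80000)
w(k) = -2
f(W) = -3 + W (f(W) = W - 3 = -3 + W)
S(E, z) = -5*E/19 - 5*z/19 (S(E, z) = (z + E)/(-⅘ - 3) = (E + z)/(-19/5) = (E + z)*(-5/19) = -5*E/19 - 5*z/19)
(S(f(w(6)), -6)*(-41))*(-9) = ((-5*(-3 - 2)/19 - 5/19*(-6))*(-41))*(-9) = ((-5/19*(-5) + 30/19)*(-41))*(-9) = ((25/19 + 30/19)*(-41))*(-9) = ((55/19)*(-41))*(-9) = -2255/19*(-9) = 20295/19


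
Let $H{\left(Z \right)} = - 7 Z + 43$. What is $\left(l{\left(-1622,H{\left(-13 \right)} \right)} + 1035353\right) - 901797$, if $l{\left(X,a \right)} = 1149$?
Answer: $134705$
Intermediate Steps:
$H{\left(Z \right)} = 43 - 7 Z$
$\left(l{\left(-1622,H{\left(-13 \right)} \right)} + 1035353\right) - 901797 = \left(1149 + 1035353\right) - 901797 = 1036502 - 901797 = 134705$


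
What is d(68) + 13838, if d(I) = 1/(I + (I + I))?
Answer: 2822953/204 ≈ 13838.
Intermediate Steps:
d(I) = 1/(3*I) (d(I) = 1/(I + 2*I) = 1/(3*I))
d(68) + 13838 = (1/3)/68 + 13838 = (1/3)*(1/68) + 13838 = 1/204 + 13838 = 2822953/204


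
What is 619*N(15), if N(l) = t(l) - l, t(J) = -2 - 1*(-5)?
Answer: -7428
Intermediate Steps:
t(J) = 3 (t(J) = -2 + 5 = 3)
N(l) = 3 - l
619*N(15) = 619*(3 - 1*15) = 619*(3 - 15) = 619*(-12) = -7428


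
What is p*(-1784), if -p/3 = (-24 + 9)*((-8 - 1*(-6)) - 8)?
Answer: 802800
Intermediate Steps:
p = -450 (p = -3*(-24 + 9)*((-8 - 1*(-6)) - 8) = -(-45)*((-8 + 6) - 8) = -(-45)*(-2 - 8) = -(-45)*(-10) = -3*150 = -450)
p*(-1784) = -450*(-1784) = 802800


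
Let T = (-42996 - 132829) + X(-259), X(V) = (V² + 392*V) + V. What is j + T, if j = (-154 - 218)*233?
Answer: -297207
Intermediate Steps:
j = -86676 (j = -372*233 = -86676)
X(V) = V² + 393*V
T = -210531 (T = (-42996 - 132829) - 259*(393 - 259) = -175825 - 259*134 = -175825 - 34706 = -210531)
j + T = -86676 - 210531 = -297207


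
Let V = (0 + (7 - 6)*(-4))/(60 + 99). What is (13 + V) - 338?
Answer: -51679/159 ≈ -325.03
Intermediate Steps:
V = -4/159 (V = (0 + 1*(-4))/159 = (0 - 4)*(1/159) = -4*1/159 = -4/159 ≈ -0.025157)
(13 + V) - 338 = (13 - 4/159) - 338 = 2063/159 - 338 = -51679/159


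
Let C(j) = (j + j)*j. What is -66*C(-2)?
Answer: -528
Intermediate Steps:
C(j) = 2*j**2 (C(j) = (2*j)*j = 2*j**2)
-66*C(-2) = -132*(-2)**2 = -132*4 = -66*8 = -528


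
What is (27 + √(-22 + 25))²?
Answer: (27 + √3)² ≈ 825.53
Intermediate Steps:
(27 + √(-22 + 25))² = (27 + √3)²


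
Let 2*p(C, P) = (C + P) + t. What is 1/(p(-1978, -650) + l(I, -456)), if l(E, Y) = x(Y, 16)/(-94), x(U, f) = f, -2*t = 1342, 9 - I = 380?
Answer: -94/155069 ≈ -0.00060618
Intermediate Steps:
I = -371 (I = 9 - 1*380 = 9 - 380 = -371)
t = -671 (t = -1/2*1342 = -671)
l(E, Y) = -8/47 (l(E, Y) = 16/(-94) = 16*(-1/94) = -8/47)
p(C, P) = -671/2 + C/2 + P/2 (p(C, P) = ((C + P) - 671)/2 = (-671 + C + P)/2 = -671/2 + C/2 + P/2)
1/(p(-1978, -650) + l(I, -456)) = 1/((-671/2 + (1/2)*(-1978) + (1/2)*(-650)) - 8/47) = 1/((-671/2 - 989 - 325) - 8/47) = 1/(-3299/2 - 8/47) = 1/(-155069/94) = -94/155069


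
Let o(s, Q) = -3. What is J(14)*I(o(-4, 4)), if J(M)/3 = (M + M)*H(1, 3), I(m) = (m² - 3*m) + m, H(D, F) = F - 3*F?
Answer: -7560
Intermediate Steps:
H(D, F) = -2*F
I(m) = m² - 2*m
J(M) = -36*M (J(M) = 3*((M + M)*(-2*3)) = 3*((2*M)*(-6)) = 3*(-12*M) = -36*M)
J(14)*I(o(-4, 4)) = (-36*14)*(-3*(-2 - 3)) = -(-1512)*(-5) = -504*15 = -7560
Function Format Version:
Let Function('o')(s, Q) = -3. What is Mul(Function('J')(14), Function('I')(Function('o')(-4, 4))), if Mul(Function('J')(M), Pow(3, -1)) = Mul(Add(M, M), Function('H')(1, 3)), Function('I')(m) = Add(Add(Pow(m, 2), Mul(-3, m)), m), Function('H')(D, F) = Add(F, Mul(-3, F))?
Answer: -7560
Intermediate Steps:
Function('H')(D, F) = Mul(-2, F)
Function('I')(m) = Add(Pow(m, 2), Mul(-2, m))
Function('J')(M) = Mul(-36, M) (Function('J')(M) = Mul(3, Mul(Add(M, M), Mul(-2, 3))) = Mul(3, Mul(Mul(2, M), -6)) = Mul(3, Mul(-12, M)) = Mul(-36, M))
Mul(Function('J')(14), Function('I')(Function('o')(-4, 4))) = Mul(Mul(-36, 14), Mul(-3, Add(-2, -3))) = Mul(-504, Mul(-3, -5)) = Mul(-504, 15) = -7560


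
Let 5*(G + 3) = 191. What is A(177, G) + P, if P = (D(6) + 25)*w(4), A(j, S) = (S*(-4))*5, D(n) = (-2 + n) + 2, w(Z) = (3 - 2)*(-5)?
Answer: -859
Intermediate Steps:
G = 176/5 (G = -3 + (⅕)*191 = -3 + 191/5 = 176/5 ≈ 35.200)
w(Z) = -5 (w(Z) = 1*(-5) = -5)
D(n) = n
A(j, S) = -20*S (A(j, S) = -4*S*5 = -20*S)
P = -155 (P = (6 + 25)*(-5) = 31*(-5) = -155)
A(177, G) + P = -20*176/5 - 155 = -704 - 155 = -859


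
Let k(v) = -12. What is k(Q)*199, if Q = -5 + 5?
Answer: -2388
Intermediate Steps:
Q = 0
k(Q)*199 = -12*199 = -2388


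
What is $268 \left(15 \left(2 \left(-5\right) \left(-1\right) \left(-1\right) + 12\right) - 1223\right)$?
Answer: $-319724$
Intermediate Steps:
$268 \left(15 \left(2 \left(-5\right) \left(-1\right) \left(-1\right) + 12\right) - 1223\right) = 268 \left(15 \left(\left(-10\right) \left(-1\right) \left(-1\right) + 12\right) - 1223\right) = 268 \left(15 \left(10 \left(-1\right) + 12\right) - 1223\right) = 268 \left(15 \left(-10 + 12\right) - 1223\right) = 268 \left(15 \cdot 2 - 1223\right) = 268 \left(30 - 1223\right) = 268 \left(-1193\right) = -319724$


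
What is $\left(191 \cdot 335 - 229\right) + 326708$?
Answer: $390464$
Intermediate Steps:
$\left(191 \cdot 335 - 229\right) + 326708 = \left(63985 - 229\right) + 326708 = 63756 + 326708 = 390464$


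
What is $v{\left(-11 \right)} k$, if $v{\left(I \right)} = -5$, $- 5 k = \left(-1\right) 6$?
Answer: $-6$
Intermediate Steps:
$k = \frac{6}{5}$ ($k = - \frac{\left(-1\right) 6}{5} = \left(- \frac{1}{5}\right) \left(-6\right) = \frac{6}{5} \approx 1.2$)
$v{\left(-11 \right)} k = \left(-5\right) \frac{6}{5} = -6$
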